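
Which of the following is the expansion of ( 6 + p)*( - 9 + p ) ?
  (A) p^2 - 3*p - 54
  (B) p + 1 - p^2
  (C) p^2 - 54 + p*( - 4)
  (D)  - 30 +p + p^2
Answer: A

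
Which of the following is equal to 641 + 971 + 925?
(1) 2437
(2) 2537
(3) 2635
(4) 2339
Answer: 2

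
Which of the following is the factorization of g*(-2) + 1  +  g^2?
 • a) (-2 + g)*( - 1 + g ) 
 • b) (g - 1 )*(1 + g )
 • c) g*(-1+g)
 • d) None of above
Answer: d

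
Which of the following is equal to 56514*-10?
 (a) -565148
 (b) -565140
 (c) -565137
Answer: b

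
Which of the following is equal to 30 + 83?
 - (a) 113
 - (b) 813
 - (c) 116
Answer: a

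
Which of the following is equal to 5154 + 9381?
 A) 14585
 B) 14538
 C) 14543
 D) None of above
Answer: D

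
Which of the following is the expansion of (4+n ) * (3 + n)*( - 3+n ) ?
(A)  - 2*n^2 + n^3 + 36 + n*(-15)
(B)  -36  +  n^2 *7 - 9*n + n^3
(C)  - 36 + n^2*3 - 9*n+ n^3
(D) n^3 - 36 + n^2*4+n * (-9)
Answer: D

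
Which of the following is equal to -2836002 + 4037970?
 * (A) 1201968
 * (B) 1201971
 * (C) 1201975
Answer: A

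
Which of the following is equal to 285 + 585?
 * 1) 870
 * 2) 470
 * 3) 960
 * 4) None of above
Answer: 1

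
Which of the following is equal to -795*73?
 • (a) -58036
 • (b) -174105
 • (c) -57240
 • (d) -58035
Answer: d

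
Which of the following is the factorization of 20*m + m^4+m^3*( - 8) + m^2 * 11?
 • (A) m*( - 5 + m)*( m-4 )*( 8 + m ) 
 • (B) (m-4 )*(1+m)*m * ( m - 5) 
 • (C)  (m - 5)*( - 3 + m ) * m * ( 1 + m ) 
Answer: B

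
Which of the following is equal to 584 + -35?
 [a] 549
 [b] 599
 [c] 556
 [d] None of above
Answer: a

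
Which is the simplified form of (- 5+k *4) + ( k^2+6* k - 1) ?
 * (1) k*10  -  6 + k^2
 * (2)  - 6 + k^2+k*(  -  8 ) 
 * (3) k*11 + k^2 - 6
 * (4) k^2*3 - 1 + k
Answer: 1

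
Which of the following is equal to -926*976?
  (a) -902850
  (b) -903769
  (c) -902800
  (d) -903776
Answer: d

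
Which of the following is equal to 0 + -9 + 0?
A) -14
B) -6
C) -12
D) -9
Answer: D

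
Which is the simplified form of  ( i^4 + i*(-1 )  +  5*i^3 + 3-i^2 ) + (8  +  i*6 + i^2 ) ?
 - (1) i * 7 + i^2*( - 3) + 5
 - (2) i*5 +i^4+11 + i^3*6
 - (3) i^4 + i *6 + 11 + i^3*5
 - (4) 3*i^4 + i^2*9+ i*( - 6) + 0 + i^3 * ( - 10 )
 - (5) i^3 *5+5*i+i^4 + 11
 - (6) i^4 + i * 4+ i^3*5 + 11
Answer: 5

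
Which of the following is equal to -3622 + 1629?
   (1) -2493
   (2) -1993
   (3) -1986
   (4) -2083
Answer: 2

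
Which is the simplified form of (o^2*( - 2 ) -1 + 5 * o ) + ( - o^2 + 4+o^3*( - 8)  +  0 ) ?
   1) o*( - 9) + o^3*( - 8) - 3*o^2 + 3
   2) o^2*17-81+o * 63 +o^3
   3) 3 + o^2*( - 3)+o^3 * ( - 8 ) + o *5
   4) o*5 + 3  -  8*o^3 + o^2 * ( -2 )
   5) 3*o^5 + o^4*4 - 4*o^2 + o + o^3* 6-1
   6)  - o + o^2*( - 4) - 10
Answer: 3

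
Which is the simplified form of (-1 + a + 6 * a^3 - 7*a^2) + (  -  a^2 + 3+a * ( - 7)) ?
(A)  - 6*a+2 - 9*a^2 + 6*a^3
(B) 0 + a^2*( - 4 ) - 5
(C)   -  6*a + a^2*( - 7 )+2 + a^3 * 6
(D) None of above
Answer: D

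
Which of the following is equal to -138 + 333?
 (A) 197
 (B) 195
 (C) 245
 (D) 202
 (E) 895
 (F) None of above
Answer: B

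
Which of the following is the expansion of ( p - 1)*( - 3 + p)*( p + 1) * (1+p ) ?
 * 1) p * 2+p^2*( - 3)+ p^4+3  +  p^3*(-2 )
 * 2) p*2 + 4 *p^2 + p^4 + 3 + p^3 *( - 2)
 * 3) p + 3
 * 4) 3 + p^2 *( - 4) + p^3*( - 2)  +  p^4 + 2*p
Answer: 4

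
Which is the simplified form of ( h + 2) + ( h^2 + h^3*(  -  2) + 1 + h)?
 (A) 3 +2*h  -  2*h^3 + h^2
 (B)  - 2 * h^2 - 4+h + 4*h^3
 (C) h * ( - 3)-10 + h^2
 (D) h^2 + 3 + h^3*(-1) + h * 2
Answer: A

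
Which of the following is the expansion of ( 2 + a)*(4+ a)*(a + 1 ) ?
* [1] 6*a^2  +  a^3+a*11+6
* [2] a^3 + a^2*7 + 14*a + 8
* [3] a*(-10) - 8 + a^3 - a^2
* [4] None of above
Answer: 2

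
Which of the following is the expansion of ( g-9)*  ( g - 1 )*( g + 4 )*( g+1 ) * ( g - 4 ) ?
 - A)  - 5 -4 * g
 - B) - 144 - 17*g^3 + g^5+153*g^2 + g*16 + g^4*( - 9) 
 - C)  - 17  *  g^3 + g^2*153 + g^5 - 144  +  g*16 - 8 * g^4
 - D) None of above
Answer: B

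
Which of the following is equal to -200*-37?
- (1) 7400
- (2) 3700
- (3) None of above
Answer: 1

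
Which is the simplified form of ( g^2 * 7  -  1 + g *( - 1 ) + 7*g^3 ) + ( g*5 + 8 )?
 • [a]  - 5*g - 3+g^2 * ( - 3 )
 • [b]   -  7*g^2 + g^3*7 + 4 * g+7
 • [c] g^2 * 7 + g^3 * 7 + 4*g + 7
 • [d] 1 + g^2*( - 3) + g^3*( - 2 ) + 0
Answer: c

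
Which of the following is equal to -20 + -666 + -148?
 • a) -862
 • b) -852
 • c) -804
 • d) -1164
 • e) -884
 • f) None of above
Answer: f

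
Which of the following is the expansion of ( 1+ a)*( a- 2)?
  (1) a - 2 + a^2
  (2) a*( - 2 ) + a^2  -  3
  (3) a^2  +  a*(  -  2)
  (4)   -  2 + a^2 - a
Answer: 4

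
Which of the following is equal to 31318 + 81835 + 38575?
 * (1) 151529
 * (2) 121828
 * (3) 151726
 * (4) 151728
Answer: 4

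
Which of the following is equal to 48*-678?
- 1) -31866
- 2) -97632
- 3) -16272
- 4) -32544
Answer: 4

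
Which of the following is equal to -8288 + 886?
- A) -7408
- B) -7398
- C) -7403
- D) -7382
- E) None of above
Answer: E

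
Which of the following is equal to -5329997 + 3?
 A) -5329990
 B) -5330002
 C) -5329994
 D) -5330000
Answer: C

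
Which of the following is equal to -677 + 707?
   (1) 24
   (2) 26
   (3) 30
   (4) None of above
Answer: 3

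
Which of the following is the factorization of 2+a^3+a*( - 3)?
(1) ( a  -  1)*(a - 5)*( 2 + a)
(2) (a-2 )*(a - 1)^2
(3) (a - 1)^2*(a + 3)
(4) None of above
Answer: 4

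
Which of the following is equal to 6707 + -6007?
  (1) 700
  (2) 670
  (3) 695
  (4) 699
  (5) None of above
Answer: 1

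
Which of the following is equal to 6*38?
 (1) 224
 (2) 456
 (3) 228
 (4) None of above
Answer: 3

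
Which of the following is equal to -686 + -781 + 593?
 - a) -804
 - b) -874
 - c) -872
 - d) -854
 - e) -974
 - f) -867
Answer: b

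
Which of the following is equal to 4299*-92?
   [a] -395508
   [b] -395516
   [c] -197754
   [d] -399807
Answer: a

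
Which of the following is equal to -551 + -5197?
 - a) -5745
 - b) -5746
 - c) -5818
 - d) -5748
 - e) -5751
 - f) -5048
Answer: d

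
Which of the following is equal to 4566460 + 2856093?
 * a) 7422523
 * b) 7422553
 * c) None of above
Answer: b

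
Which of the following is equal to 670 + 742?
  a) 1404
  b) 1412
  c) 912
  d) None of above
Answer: b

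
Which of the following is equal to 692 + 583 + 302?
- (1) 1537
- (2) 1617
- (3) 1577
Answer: 3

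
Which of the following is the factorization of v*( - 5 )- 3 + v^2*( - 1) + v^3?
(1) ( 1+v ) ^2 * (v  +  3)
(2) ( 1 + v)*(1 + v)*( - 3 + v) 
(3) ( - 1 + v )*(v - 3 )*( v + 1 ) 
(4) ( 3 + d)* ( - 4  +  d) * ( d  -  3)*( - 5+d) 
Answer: 2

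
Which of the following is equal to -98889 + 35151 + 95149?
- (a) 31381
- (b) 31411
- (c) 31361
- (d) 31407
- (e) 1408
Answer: b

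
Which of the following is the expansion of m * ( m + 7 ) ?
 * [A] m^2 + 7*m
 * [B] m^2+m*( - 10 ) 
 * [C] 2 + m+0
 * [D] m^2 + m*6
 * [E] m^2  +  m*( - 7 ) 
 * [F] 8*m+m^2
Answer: A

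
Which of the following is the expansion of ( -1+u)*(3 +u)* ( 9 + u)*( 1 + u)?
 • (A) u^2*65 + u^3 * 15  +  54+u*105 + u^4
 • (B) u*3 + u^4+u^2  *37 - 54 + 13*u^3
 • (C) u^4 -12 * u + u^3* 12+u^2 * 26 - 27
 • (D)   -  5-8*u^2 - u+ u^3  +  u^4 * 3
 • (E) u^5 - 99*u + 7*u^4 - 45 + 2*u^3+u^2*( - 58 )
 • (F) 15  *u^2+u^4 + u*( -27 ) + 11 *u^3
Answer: C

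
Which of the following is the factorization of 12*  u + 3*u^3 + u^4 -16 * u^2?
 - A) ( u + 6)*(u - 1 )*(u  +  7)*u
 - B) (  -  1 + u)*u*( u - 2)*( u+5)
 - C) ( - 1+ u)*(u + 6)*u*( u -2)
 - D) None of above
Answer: C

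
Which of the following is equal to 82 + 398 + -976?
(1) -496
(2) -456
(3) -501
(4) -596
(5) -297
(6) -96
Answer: 1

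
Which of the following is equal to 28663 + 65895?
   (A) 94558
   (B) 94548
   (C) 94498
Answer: A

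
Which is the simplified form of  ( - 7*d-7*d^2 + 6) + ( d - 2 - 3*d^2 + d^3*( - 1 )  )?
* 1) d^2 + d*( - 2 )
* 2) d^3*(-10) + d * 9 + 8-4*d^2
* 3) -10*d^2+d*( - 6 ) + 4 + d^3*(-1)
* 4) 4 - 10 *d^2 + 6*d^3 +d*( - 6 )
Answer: 3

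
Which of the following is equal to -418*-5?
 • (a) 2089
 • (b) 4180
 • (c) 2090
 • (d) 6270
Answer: c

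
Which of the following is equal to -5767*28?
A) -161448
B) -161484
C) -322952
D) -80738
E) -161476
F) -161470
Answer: E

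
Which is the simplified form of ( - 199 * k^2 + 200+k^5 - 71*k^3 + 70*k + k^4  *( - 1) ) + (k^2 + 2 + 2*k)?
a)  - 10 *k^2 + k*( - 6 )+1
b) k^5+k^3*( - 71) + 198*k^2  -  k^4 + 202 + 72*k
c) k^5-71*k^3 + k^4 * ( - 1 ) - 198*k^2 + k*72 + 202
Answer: c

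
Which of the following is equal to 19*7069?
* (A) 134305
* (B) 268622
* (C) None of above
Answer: C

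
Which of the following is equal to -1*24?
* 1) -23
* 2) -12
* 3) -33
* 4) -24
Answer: 4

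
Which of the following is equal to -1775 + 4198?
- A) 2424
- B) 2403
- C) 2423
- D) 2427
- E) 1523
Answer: C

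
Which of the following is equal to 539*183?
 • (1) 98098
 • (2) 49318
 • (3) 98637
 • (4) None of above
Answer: 3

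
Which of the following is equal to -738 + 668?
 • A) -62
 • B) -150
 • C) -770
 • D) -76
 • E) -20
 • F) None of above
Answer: F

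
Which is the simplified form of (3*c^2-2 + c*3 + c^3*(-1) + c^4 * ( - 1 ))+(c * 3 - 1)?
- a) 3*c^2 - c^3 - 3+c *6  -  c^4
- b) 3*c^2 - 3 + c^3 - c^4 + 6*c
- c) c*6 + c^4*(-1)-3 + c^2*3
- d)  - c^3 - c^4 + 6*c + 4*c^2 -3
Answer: a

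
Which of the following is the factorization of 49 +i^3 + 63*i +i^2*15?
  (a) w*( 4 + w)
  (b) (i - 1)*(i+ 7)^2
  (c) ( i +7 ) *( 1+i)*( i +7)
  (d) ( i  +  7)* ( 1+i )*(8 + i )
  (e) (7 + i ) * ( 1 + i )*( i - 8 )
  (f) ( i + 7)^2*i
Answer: c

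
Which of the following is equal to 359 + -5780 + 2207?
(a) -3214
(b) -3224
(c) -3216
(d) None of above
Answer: a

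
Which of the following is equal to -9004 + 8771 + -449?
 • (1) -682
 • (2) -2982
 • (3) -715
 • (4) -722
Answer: 1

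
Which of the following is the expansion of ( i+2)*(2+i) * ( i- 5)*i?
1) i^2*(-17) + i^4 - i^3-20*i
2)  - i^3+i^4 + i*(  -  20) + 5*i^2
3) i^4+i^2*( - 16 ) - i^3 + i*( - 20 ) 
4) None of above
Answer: 3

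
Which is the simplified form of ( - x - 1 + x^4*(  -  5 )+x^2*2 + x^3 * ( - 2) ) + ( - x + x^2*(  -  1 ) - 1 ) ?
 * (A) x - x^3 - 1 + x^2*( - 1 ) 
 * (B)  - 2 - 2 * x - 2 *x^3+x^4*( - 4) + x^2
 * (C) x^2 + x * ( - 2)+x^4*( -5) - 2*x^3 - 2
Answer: C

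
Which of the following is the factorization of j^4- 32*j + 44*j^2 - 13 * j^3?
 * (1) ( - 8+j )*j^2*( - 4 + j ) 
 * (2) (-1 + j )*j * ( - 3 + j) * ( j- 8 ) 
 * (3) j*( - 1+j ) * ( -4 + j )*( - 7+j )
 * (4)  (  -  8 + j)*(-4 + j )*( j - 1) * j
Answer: 4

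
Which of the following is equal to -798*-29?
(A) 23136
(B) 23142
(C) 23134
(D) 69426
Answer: B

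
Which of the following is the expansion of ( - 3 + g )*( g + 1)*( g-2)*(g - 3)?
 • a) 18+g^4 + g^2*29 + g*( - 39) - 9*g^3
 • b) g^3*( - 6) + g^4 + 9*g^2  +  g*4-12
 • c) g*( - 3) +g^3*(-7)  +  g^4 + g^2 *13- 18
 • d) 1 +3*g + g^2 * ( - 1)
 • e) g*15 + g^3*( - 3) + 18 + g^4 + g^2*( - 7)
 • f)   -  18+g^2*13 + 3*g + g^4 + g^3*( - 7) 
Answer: f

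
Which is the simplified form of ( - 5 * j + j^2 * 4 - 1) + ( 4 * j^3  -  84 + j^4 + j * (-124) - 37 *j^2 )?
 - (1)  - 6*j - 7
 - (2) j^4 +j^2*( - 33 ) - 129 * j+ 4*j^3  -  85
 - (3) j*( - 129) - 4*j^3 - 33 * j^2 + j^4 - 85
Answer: 2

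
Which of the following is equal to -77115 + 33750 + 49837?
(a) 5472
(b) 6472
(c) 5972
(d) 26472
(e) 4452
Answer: b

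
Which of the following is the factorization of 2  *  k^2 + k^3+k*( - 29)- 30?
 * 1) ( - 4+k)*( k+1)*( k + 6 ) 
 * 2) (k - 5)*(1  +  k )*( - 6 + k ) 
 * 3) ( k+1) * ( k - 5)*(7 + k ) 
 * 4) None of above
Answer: 4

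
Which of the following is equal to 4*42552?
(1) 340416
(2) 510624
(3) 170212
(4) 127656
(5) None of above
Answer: 5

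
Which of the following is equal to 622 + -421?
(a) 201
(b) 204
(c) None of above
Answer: a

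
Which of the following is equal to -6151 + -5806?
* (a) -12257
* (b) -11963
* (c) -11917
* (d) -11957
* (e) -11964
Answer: d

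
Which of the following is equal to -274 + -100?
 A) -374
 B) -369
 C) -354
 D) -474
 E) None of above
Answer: A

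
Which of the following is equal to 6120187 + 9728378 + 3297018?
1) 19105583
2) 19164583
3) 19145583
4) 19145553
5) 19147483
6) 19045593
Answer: 3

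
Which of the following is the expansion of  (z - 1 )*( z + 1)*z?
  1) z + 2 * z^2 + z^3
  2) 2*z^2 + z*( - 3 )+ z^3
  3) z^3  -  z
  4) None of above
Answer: 3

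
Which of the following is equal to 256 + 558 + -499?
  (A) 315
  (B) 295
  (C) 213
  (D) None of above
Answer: A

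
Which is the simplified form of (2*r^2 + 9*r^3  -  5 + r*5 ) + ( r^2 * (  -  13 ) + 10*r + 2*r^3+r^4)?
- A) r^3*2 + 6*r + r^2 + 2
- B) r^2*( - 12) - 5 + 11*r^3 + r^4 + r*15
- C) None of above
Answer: C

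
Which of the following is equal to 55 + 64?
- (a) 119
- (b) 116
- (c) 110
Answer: a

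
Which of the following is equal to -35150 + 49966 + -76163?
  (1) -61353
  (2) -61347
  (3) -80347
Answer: 2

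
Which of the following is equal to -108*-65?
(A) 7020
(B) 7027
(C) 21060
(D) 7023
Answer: A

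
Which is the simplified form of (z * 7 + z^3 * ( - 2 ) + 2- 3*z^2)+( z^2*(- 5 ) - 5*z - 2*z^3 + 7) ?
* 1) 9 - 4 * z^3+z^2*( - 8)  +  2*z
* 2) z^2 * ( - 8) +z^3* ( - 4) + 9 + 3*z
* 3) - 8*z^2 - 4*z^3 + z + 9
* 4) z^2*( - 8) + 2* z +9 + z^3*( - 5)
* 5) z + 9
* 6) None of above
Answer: 1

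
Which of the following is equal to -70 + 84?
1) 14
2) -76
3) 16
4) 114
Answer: 1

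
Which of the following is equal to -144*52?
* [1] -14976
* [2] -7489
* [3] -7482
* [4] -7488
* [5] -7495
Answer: 4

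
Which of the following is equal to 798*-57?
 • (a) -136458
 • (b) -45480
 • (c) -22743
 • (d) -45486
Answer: d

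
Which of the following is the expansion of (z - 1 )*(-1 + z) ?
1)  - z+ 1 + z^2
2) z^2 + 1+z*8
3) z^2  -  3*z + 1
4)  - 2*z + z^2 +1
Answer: 4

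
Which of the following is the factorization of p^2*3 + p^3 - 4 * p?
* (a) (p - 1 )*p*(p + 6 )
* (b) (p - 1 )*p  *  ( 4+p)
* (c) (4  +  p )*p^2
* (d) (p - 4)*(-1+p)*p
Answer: b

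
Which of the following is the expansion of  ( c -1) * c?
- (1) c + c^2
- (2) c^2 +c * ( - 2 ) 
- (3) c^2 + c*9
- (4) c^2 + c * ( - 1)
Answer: 4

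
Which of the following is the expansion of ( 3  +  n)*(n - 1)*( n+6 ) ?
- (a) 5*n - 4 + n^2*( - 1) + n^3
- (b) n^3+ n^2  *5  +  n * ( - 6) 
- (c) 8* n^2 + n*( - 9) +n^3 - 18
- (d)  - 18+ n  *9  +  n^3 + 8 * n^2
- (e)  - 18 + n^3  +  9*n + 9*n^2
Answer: d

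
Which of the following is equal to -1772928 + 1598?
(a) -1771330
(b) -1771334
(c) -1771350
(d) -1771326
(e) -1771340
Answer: a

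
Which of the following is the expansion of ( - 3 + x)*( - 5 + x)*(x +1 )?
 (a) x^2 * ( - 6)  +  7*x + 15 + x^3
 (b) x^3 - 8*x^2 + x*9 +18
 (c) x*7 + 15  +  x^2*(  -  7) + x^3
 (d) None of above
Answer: c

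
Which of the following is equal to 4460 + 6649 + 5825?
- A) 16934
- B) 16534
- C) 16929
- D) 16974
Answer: A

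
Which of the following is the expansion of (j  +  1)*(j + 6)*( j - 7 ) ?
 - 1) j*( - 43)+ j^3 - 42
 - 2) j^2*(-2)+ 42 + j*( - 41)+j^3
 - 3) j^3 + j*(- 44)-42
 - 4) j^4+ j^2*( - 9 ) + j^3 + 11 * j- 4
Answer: 1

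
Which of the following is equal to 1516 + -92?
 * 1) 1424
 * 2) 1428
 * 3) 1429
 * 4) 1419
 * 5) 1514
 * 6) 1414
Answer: 1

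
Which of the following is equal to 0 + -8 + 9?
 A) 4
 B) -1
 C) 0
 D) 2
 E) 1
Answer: E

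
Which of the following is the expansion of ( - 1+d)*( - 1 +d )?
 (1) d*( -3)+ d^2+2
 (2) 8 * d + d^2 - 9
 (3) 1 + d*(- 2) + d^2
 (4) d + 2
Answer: 3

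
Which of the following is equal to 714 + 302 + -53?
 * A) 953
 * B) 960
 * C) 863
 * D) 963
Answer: D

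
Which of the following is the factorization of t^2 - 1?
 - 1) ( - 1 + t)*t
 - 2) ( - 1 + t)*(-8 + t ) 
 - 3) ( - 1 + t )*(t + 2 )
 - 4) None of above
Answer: 4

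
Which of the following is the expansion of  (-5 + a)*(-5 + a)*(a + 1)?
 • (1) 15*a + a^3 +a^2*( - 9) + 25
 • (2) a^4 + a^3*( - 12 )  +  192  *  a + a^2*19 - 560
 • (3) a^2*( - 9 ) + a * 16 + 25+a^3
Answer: 1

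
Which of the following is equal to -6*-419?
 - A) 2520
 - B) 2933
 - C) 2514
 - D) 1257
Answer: C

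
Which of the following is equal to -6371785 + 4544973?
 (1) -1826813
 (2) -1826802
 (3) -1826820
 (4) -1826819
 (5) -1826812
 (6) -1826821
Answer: 5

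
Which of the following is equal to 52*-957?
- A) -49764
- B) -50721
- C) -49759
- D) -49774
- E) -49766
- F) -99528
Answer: A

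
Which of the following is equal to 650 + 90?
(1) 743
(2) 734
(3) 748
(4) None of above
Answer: 4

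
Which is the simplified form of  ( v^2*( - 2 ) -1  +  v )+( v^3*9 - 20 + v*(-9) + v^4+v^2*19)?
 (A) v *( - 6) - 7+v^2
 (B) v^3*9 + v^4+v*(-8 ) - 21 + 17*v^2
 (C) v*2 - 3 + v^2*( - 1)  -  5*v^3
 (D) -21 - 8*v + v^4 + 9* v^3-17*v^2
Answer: B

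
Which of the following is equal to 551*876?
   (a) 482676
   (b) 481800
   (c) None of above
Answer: a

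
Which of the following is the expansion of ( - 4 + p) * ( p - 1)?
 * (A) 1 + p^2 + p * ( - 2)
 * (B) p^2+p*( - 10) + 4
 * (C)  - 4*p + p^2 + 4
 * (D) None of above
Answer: D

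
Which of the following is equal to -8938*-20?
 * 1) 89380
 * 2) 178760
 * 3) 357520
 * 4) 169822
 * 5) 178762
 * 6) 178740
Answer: 2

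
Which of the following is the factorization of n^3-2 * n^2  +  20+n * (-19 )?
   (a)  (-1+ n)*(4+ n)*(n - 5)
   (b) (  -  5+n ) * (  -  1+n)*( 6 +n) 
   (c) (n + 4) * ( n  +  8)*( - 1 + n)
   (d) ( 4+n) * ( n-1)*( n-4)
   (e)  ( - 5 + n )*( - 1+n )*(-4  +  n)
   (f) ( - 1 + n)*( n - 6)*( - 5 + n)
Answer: a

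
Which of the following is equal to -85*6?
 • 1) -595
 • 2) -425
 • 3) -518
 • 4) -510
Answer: 4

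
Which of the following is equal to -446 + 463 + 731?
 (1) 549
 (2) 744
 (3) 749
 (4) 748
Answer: 4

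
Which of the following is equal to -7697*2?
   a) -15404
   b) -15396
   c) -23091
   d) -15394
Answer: d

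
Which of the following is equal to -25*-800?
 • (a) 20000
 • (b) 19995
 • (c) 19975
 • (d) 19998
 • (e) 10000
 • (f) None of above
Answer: a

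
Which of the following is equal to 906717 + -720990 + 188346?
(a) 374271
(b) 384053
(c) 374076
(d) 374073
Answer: d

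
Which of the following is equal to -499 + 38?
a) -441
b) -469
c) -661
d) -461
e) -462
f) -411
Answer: d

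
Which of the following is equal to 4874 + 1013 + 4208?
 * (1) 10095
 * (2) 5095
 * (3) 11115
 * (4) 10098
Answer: 1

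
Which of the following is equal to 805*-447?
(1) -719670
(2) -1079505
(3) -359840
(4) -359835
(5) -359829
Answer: 4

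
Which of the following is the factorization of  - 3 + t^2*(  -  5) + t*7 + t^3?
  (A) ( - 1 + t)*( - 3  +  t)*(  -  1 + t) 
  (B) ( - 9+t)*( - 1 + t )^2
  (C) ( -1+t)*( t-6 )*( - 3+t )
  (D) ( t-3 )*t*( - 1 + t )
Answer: A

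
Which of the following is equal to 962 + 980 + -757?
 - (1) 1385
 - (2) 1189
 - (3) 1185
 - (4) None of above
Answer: 3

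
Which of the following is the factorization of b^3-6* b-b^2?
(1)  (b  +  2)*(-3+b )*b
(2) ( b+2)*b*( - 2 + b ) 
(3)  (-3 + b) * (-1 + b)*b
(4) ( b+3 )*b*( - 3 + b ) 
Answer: 1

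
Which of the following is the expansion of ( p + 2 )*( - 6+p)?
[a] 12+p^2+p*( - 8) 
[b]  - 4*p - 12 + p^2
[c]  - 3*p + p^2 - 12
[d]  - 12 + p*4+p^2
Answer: b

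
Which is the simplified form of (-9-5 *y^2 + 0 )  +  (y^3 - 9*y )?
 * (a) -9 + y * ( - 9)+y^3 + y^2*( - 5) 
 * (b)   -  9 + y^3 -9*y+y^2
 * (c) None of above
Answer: a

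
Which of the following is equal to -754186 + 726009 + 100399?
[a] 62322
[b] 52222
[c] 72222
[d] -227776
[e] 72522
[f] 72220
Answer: c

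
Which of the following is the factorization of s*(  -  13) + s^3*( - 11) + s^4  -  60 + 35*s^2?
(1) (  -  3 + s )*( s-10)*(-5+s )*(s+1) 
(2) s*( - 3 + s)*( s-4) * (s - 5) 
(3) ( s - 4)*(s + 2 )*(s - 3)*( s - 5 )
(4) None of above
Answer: 4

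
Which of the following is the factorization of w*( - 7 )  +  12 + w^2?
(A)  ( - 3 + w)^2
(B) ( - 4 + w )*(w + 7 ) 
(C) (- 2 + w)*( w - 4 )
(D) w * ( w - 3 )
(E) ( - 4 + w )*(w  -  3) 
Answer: E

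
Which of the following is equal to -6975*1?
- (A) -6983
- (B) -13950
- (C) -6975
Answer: C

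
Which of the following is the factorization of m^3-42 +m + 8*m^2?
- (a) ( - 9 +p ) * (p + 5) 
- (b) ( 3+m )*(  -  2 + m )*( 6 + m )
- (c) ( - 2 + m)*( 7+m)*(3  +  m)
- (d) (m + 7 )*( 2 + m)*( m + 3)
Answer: c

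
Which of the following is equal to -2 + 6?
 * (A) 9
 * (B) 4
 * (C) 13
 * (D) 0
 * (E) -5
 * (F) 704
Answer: B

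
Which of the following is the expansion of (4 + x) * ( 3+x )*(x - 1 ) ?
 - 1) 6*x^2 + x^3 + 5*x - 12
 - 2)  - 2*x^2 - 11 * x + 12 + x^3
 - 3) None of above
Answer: 1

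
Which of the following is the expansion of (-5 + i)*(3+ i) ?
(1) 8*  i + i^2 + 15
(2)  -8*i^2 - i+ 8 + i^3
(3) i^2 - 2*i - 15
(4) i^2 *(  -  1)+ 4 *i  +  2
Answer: 3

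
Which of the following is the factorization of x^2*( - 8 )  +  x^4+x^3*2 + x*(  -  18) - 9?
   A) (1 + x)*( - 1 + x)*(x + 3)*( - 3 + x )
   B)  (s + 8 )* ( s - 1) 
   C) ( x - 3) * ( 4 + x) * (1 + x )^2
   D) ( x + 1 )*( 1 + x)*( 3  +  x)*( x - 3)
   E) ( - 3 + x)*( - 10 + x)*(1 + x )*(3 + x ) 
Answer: D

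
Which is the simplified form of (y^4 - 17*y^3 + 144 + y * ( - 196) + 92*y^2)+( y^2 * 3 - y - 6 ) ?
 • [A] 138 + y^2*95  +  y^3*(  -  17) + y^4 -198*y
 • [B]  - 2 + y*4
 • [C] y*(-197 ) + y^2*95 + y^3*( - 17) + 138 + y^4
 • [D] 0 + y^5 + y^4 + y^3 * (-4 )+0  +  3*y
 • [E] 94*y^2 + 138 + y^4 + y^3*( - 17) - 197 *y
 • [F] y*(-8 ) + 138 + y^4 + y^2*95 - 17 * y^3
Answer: C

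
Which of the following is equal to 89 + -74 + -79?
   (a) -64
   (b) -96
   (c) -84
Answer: a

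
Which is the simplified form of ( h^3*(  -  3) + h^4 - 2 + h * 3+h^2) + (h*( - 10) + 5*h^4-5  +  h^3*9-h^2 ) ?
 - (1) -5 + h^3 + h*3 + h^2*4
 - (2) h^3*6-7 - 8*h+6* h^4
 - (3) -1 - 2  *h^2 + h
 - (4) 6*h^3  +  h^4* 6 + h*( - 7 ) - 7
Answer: 4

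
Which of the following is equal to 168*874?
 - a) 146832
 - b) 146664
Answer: a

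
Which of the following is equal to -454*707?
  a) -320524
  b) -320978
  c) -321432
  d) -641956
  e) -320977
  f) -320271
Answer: b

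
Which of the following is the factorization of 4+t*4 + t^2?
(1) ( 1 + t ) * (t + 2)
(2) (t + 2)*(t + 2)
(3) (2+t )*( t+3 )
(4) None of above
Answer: 2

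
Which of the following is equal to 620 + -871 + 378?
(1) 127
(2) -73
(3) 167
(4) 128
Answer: 1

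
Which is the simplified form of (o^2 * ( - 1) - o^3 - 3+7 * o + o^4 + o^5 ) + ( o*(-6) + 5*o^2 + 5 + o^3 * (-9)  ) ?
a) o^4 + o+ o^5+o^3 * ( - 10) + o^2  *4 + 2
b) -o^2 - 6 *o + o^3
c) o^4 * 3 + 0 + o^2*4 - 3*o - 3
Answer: a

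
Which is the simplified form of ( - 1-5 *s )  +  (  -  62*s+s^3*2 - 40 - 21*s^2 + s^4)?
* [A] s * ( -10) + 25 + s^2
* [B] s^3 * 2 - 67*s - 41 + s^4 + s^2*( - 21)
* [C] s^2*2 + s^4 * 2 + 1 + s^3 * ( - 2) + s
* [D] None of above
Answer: B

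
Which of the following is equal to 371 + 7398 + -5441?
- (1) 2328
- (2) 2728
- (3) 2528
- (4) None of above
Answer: 1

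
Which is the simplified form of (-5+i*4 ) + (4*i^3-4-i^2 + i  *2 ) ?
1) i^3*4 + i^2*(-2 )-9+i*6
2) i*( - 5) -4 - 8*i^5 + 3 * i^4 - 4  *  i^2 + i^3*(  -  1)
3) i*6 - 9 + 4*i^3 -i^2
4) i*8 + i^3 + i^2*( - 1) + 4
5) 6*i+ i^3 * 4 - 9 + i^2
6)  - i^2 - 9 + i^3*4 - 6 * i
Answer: 3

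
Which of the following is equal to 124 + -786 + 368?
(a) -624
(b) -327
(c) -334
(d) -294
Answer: d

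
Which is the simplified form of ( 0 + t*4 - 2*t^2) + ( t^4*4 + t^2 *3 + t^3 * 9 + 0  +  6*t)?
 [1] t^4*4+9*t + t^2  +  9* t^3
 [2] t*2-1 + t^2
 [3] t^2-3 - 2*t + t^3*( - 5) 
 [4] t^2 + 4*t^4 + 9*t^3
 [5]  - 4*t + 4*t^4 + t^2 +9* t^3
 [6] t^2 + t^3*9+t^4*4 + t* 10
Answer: 6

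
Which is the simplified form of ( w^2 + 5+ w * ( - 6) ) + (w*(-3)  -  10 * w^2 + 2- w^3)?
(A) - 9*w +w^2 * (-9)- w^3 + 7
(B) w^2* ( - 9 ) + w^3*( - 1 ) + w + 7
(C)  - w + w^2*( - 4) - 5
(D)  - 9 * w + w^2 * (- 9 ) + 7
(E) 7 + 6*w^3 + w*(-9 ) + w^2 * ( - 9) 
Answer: A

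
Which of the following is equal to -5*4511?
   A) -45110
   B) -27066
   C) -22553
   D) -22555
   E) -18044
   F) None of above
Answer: D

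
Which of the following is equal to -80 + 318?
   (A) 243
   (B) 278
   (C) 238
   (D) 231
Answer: C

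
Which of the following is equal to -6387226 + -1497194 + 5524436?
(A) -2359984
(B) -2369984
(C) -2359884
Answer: A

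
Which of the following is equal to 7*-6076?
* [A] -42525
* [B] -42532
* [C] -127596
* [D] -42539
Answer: B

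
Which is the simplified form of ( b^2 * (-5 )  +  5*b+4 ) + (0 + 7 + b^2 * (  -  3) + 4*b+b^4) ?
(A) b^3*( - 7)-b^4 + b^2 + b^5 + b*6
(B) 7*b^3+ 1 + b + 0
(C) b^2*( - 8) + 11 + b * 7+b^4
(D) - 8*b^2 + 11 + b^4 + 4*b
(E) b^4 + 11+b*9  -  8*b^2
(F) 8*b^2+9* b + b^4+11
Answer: E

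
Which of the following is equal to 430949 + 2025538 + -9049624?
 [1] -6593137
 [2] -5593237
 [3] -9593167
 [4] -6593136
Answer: 1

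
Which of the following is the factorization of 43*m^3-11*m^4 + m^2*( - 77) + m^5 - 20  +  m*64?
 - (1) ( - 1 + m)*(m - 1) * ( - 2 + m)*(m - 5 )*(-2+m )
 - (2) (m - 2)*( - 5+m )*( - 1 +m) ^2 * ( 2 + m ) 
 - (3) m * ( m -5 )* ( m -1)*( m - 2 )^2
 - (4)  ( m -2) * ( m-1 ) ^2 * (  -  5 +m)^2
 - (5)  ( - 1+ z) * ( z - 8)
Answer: 1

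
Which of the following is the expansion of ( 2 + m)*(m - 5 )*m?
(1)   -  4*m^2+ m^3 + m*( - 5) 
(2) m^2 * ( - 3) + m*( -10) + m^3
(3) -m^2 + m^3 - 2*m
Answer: 2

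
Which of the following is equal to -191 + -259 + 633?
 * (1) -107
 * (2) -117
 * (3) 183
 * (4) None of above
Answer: 3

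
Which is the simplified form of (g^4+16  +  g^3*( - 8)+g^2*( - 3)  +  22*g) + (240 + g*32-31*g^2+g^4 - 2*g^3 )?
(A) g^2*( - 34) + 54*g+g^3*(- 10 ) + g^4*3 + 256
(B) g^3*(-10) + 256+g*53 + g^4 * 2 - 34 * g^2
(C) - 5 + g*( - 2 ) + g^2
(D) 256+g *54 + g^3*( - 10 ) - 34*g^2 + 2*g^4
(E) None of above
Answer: D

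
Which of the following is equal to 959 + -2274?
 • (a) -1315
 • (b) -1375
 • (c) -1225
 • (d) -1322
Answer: a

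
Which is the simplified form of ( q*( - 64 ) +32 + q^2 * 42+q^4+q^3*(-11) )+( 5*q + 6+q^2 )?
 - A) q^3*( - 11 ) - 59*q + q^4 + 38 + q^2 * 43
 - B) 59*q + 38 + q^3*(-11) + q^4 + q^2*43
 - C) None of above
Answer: A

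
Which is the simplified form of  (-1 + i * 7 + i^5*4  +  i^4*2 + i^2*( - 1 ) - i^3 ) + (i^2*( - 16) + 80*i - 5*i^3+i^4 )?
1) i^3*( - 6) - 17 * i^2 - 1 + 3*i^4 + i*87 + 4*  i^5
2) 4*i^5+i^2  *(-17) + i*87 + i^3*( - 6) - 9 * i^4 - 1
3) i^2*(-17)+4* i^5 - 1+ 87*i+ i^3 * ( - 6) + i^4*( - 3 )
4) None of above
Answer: 1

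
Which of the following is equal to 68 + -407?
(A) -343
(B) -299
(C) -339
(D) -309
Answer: C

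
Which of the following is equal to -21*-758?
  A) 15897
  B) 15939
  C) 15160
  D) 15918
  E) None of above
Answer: D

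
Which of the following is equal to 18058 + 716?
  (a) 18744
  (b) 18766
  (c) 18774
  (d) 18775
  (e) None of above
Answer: c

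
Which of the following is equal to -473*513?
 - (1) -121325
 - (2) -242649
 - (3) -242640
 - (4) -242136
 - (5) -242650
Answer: 2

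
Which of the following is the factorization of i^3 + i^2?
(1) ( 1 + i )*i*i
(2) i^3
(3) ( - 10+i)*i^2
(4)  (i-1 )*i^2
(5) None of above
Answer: 1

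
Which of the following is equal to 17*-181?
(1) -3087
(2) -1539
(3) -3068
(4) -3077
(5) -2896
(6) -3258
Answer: 4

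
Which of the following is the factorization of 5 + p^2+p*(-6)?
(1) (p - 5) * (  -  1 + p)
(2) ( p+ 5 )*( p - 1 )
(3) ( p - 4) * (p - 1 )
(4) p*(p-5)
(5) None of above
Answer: 1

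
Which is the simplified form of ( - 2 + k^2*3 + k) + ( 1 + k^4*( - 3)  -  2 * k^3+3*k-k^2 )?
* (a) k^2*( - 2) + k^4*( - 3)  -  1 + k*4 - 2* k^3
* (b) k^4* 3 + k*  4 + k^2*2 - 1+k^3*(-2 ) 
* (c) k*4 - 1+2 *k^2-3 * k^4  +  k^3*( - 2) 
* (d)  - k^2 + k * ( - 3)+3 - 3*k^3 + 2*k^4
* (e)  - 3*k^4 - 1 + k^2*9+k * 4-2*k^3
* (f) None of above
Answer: c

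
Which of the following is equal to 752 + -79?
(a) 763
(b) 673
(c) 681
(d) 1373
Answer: b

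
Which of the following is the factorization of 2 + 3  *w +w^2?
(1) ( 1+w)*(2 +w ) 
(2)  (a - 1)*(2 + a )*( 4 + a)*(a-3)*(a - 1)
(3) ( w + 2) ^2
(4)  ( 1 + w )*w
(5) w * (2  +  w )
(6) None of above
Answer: 1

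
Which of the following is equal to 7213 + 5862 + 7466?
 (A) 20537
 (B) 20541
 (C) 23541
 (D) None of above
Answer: B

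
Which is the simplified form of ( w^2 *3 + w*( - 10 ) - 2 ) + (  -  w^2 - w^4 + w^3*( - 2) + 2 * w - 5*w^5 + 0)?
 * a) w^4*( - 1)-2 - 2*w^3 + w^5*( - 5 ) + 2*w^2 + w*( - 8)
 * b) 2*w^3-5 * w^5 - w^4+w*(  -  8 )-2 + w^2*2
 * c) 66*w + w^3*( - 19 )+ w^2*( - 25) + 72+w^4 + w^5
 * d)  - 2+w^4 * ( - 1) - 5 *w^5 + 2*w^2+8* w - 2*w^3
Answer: a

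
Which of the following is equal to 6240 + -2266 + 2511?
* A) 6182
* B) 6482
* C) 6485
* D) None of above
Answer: C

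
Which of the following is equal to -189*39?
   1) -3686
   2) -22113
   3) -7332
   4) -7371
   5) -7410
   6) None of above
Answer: 4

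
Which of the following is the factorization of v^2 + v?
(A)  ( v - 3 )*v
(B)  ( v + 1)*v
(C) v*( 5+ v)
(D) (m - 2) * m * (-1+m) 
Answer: B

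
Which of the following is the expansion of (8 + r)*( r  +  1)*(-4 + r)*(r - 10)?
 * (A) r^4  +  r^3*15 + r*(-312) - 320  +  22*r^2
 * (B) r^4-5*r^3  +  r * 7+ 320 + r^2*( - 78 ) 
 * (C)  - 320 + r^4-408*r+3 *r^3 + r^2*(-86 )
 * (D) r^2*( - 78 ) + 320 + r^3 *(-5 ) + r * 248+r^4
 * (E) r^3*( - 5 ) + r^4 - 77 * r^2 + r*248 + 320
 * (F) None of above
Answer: D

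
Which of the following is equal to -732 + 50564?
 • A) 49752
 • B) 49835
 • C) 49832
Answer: C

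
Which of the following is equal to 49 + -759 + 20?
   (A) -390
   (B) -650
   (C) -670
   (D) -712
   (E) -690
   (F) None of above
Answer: E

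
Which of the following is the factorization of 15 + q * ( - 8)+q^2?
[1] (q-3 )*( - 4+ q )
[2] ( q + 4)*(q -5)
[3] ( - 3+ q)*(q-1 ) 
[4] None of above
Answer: 4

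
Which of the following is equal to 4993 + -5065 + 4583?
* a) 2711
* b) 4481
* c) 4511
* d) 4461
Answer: c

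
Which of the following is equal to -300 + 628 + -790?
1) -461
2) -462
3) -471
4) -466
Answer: 2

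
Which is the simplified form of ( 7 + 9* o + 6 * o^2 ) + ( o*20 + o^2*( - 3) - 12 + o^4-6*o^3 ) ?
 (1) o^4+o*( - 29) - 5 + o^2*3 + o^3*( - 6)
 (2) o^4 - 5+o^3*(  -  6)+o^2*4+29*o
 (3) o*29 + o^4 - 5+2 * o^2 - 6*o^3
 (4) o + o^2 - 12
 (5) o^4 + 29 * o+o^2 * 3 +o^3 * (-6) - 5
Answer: 5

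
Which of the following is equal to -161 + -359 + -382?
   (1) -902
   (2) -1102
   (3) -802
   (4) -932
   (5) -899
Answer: 1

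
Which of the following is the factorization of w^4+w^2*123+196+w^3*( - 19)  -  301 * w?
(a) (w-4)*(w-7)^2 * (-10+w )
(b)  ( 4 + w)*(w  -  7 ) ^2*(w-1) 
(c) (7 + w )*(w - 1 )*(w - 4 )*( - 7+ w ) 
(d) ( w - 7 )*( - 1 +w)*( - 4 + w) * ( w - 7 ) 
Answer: d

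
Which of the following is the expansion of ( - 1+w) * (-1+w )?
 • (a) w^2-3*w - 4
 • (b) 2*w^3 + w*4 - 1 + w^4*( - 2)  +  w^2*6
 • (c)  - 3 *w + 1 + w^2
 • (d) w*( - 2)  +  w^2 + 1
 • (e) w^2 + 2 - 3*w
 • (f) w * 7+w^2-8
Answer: d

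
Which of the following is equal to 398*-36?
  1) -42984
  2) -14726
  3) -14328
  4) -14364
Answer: 3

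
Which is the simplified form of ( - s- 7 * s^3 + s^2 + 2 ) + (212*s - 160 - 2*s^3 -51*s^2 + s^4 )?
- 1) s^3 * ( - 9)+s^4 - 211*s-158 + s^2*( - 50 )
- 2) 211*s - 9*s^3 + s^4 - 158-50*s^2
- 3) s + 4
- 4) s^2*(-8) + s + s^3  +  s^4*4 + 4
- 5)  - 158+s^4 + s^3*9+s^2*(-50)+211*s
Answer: 2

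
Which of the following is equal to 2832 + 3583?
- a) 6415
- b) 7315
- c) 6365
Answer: a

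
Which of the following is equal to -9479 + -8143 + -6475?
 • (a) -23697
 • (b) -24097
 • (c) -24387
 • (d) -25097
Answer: b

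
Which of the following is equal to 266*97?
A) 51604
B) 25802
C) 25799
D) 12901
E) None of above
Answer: B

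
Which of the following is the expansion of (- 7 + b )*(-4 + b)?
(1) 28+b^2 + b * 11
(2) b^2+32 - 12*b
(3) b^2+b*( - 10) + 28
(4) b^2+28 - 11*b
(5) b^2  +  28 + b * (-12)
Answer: 4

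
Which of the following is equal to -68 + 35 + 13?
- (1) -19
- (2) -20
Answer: 2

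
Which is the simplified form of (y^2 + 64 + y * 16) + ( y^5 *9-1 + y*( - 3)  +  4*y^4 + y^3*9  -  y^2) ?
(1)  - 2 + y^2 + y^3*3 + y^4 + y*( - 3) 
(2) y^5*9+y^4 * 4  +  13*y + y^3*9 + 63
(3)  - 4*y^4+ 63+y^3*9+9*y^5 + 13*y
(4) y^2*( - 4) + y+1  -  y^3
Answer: 2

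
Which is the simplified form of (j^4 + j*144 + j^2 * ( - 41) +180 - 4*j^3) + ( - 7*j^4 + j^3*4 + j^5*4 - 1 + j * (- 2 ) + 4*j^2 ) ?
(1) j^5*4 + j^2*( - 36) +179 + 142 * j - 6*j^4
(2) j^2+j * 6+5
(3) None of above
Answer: 3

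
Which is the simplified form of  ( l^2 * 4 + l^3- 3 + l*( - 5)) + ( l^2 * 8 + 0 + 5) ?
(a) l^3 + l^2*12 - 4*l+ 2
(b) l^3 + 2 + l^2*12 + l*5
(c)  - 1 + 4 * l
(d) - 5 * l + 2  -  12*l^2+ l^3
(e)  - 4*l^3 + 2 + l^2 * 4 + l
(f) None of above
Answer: f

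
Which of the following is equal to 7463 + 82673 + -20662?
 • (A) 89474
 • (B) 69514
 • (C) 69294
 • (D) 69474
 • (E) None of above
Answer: D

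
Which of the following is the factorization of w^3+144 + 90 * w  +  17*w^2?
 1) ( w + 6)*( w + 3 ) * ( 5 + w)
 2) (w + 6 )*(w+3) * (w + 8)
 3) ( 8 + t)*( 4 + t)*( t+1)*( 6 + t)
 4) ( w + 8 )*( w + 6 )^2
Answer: 2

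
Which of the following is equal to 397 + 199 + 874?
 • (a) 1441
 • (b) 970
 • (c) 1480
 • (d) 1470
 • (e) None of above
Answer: d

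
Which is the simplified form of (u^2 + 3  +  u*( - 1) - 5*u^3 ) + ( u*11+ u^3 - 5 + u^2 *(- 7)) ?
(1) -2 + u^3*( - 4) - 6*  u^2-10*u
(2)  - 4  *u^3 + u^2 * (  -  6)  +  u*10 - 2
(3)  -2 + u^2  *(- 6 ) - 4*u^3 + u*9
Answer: 2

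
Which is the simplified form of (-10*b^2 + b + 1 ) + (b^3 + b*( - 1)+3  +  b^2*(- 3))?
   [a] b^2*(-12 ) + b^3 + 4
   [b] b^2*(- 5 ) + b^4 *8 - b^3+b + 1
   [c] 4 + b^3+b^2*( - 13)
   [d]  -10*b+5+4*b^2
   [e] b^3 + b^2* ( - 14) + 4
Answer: c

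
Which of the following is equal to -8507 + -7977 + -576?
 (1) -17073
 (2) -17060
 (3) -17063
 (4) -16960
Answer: 2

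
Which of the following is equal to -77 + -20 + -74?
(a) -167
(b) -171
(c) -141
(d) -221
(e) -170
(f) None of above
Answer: b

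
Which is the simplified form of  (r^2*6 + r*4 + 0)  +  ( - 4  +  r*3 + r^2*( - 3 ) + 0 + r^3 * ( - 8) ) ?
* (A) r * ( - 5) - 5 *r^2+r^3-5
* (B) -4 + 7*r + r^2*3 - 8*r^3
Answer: B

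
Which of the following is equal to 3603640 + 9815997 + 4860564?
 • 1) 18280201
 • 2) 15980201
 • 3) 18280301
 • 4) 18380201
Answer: 1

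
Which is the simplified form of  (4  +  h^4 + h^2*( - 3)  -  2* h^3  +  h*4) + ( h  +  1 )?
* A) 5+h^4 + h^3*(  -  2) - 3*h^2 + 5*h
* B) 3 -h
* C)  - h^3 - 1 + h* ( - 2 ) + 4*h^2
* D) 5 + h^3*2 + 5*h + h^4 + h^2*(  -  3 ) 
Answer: A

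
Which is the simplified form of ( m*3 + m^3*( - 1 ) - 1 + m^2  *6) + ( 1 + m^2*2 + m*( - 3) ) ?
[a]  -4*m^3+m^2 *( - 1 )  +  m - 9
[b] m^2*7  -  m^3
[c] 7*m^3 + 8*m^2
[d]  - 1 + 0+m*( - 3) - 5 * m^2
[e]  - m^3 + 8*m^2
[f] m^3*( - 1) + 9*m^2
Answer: e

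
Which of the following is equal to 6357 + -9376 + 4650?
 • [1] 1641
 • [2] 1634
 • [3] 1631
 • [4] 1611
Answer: 3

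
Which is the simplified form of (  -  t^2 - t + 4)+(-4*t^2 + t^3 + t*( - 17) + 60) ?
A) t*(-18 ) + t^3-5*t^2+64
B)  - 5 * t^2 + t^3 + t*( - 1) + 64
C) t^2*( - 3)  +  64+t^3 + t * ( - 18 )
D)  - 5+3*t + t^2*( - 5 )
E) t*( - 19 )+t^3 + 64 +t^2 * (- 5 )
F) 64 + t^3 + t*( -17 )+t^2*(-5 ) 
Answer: A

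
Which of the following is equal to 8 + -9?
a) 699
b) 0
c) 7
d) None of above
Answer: d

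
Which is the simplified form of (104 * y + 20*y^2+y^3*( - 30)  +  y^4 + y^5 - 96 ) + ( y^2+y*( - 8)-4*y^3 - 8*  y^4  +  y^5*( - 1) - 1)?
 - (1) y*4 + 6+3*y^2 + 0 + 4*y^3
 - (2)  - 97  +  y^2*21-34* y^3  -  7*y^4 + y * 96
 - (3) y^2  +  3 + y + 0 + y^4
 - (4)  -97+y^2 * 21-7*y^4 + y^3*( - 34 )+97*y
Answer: 2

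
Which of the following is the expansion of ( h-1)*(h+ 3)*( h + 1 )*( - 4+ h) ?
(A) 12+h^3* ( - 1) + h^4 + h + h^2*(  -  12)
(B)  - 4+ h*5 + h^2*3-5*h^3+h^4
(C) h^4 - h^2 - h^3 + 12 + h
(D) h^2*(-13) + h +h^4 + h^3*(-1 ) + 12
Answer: D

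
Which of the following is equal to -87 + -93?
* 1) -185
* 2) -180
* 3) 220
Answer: 2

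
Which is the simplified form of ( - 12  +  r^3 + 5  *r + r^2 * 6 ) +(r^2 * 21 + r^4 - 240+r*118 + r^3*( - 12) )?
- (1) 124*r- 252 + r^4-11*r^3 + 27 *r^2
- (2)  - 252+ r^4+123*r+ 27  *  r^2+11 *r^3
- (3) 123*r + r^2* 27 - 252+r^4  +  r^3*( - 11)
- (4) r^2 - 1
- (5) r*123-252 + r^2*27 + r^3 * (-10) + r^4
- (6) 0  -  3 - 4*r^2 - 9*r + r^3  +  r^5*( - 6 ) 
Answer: 3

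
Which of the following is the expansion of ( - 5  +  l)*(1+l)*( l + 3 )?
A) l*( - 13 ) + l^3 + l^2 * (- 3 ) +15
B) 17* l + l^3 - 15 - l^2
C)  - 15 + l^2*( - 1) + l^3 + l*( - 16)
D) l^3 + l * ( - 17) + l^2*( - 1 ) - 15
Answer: D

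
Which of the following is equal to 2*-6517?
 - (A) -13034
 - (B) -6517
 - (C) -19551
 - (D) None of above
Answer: A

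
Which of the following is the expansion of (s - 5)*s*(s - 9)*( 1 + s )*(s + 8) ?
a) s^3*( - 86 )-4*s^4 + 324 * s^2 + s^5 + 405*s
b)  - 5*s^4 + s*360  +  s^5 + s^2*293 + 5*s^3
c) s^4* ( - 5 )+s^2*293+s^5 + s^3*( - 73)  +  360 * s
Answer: c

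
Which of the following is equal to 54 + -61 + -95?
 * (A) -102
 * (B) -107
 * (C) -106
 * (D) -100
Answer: A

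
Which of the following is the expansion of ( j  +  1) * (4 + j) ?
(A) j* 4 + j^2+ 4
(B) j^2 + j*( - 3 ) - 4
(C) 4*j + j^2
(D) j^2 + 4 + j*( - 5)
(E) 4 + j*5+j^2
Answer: E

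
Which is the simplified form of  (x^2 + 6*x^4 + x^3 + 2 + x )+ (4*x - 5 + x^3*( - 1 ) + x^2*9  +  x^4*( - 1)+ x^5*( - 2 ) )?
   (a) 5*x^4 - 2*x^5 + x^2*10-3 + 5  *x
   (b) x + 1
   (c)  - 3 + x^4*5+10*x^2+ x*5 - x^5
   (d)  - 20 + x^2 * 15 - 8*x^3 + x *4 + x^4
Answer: a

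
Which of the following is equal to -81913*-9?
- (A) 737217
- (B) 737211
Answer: A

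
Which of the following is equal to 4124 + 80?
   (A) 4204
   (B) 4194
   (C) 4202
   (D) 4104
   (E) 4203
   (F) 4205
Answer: A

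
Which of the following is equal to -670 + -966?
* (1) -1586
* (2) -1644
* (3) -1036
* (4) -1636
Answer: 4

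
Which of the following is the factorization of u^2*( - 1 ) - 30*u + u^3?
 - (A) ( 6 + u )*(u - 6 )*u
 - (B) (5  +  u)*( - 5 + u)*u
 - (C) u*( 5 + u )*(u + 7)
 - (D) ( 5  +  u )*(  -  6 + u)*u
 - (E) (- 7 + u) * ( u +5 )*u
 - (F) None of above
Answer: D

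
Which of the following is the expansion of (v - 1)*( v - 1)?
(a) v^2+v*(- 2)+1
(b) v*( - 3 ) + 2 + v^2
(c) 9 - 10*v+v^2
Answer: a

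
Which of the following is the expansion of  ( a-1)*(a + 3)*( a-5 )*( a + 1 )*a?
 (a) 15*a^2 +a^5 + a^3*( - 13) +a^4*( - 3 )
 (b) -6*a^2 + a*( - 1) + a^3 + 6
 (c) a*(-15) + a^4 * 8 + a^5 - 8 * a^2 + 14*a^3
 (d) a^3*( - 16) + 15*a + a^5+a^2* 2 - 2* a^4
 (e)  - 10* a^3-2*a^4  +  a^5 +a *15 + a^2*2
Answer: d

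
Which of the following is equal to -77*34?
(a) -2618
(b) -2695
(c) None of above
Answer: a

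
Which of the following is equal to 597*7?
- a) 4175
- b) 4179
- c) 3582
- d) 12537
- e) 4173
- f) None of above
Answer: b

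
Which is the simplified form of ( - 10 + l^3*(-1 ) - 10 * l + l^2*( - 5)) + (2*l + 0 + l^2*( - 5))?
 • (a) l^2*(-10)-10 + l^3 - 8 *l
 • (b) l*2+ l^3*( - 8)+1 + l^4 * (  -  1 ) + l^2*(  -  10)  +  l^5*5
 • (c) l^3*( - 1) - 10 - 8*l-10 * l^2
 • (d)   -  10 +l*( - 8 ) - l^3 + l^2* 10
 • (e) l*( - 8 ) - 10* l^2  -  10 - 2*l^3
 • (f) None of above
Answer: c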